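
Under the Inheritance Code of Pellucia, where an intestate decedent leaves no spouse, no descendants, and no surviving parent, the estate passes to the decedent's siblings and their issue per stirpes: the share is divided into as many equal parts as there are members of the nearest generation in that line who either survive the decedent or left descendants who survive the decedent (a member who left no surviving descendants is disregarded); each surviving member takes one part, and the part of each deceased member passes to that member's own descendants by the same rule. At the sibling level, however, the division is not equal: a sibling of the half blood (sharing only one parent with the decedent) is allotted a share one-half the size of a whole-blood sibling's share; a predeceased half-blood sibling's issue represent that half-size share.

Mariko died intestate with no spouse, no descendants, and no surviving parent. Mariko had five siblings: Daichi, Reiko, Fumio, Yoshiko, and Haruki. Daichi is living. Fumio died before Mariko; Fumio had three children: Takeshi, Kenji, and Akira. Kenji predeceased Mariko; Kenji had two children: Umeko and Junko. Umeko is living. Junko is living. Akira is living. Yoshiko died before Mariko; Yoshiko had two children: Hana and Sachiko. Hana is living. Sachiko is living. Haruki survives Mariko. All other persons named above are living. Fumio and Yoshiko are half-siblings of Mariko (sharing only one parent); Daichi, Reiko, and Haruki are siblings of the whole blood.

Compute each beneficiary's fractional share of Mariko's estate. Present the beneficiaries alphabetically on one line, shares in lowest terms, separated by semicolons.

No spouse, descendants, or parent survives, so the estate passes to Mariko's siblings per stirpes.
Half-blood siblings count for one-half the weight of whole-blood siblings at the initial division.
Dividing 1 in proportion to weights (total weight 4): Daichi (weight 1) → 1/4; Reiko (weight 1) → 1/4; Fumio (weight 1/2) → 1/8; Yoshiko (weight 1/2) → 1/8; Haruki (weight 1) → 1/4.
Daichi is living and takes 1/4.
Reiko is living and takes 1/4.
Fumio predeceased; the 1/8 allotted to Fumio's branch passes to Fumio's issue by representation.
The 1/8 is divided into 3 equal shares of 1/24 among Takeshi, Kenji, Akira.
Takeshi is living and takes 1/24.
Kenji predeceased; the 1/24 allotted to Kenji's branch passes to Kenji's issue by representation.
The 1/24 is divided into 2 equal shares of 1/48 among Umeko, Junko.
Umeko is living and takes 1/48.
Junko is living and takes 1/48.
Akira is living and takes 1/24.
Yoshiko predeceased; the 1/8 allotted to Yoshiko's branch passes to Yoshiko's issue by representation.
The 1/8 is divided into 2 equal shares of 1/16 among Hana, Sachiko.
Hana is living and takes 1/16.
Sachiko is living and takes 1/16.
Haruki is living and takes 1/4.

Akira 1/24; Daichi 1/4; Hana 1/16; Haruki 1/4; Junko 1/48; Reiko 1/4; Sachiko 1/16; Takeshi 1/24; Umeko 1/48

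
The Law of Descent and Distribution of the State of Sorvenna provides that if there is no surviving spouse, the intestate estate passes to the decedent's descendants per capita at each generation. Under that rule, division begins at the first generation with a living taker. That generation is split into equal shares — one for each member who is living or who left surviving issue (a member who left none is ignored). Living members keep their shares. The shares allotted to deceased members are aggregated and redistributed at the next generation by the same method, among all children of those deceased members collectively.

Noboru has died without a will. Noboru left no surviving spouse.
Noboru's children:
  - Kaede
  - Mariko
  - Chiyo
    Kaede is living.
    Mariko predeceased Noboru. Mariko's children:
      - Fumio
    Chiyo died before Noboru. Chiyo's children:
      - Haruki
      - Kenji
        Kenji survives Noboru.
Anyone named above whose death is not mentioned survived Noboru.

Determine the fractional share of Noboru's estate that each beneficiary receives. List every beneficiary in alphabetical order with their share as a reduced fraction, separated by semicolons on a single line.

There is no surviving spouse, so the entire estate passes to Noboru's descendants per capita at each generation.
At generation 1 (Kaede, Mariko, Chiyo) there are 3 shares of (1)/3 = 1/3 each.
Living: Kaede — each takes 1/3.
Deceased: Mariko and Chiyo. Their combined 2/3 is pooled and carried to generation 2.
At generation 2 (Fumio, Haruki, Kenji) there are 3 shares of (2/3)/3 = 2/9 each.
Living: Fumio, Haruki, and Kenji — each takes 2/9.

Fumio 2/9; Haruki 2/9; Kaede 1/3; Kenji 2/9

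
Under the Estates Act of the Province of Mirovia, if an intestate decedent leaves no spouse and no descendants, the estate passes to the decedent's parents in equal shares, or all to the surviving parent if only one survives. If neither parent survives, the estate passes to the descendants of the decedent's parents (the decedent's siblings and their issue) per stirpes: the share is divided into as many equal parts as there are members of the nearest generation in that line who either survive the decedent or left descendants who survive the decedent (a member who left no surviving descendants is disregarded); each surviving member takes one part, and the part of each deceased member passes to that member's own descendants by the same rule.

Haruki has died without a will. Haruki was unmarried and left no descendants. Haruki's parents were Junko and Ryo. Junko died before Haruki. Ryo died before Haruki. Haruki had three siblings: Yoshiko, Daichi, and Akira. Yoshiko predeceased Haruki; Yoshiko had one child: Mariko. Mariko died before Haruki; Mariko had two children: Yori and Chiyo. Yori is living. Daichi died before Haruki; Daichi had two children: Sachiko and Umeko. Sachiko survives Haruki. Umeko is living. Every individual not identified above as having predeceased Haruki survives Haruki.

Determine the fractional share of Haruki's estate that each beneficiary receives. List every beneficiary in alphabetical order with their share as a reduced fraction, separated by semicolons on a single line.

Akira 1/3; Chiyo 1/6; Sachiko 1/6; Umeko 1/6; Yori 1/6

Neither parent survives and there are no descendants, so the estate passes to Haruki's siblings and their issue per stirpes.
The estate is divided into 3 equal shares of 1/3 among Yoshiko, Daichi, Akira.
Yoshiko predeceased; the 1/3 allotted to Yoshiko's branch passes to Yoshiko's issue by representation.
Mariko's line is the sole branch at this level, so the full 1/3 passes to Mariko's issue by representation.
The 1/3 is divided into 2 equal shares of 1/6 among Yori, Chiyo.
Yori is living and takes 1/6.
Chiyo is living and takes 1/6.
Daichi predeceased; the 1/3 allotted to Daichi's branch passes to Daichi's issue by representation.
The 1/3 is divided into 2 equal shares of 1/6 among Sachiko, Umeko.
Sachiko is living and takes 1/6.
Umeko is living and takes 1/6.
Akira is living and takes 1/3.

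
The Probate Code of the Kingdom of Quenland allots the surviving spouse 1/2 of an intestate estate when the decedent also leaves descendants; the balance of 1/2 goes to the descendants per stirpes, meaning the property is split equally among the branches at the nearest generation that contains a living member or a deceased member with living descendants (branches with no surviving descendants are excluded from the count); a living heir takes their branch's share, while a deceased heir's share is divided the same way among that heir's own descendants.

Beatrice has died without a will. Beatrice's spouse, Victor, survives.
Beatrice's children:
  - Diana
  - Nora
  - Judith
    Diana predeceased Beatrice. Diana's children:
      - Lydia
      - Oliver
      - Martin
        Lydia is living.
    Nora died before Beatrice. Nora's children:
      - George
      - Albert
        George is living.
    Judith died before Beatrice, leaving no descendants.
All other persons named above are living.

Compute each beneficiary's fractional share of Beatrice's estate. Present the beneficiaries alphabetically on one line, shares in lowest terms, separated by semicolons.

Albert 1/8; George 1/8; Lydia 1/12; Martin 1/12; Oliver 1/12; Victor 1/2

Victor, as surviving spouse, takes 1/2.
The remaining 1/2 passes to Beatrice's descendants per stirpes.
Judith left no surviving issue, so that branch lapses and is disregarded.
The 1/2 is divided into 2 equal shares of 1/4 among Diana, Nora.
Diana predeceased; the 1/4 allotted to Diana's branch passes to Diana's issue by representation.
The 1/4 is divided into 3 equal shares of 1/12 among Lydia, Oliver, Martin.
Lydia is living and takes 1/12.
Oliver is living and takes 1/12.
Martin is living and takes 1/12.
Nora predeceased; the 1/4 allotted to Nora's branch passes to Nora's issue by representation.
The 1/4 is divided into 2 equal shares of 1/8 among George, Albert.
George is living and takes 1/8.
Albert is living and takes 1/8.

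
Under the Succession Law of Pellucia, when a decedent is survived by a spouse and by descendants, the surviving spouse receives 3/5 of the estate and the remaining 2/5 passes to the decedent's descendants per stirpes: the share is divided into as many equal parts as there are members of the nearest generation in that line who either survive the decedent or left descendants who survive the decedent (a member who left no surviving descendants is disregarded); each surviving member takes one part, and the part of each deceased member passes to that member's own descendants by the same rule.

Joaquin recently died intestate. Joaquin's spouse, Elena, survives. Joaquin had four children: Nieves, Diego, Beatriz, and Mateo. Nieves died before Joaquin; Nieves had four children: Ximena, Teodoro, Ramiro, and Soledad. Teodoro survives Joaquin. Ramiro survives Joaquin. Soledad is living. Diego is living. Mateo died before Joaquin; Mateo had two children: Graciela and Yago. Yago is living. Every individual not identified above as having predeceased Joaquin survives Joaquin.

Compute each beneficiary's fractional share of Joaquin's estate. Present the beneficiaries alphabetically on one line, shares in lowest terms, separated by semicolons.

Beatriz 1/10; Diego 1/10; Elena 3/5; Graciela 1/20; Ramiro 1/40; Soledad 1/40; Teodoro 1/40; Ximena 1/40; Yago 1/20

Elena, as surviving spouse, takes 3/5.
The remaining 2/5 passes to Joaquin's descendants per stirpes.
The 2/5 is divided into 4 equal shares of 1/10 among Nieves, Diego, Beatriz, Mateo.
Nieves predeceased; the 1/10 allotted to Nieves's branch passes to Nieves's issue by representation.
The 1/10 is divided into 4 equal shares of 1/40 among Ximena, Teodoro, Ramiro, Soledad.
Ximena is living and takes 1/40.
Teodoro is living and takes 1/40.
Ramiro is living and takes 1/40.
Soledad is living and takes 1/40.
Diego is living and takes 1/10.
Beatriz is living and takes 1/10.
Mateo predeceased; the 1/10 allotted to Mateo's branch passes to Mateo's issue by representation.
The 1/10 is divided into 2 equal shares of 1/20 among Graciela, Yago.
Graciela is living and takes 1/20.
Yago is living and takes 1/20.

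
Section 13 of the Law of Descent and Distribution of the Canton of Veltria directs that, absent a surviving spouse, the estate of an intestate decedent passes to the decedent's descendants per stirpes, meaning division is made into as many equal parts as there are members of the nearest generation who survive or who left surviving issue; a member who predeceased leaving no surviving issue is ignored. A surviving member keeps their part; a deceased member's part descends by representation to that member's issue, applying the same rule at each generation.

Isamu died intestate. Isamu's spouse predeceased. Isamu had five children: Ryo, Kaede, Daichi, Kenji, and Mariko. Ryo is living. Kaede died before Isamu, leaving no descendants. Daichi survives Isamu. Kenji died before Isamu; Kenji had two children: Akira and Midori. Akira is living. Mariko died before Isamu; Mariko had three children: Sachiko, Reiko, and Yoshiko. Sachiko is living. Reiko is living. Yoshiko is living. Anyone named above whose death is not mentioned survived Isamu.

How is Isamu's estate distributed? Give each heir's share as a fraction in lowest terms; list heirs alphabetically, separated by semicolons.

Akira 1/8; Daichi 1/4; Midori 1/8; Reiko 1/12; Ryo 1/4; Sachiko 1/12; Yoshiko 1/12

There is no surviving spouse, so the entire estate passes to Isamu's descendants per stirpes.
Kaede left no surviving issue, so that branch lapses and is disregarded.
The estate is divided into 4 equal shares of 1/4 among Ryo, Daichi, Kenji, Mariko.
Ryo is living and takes 1/4.
Daichi is living and takes 1/4.
Kenji predeceased; the 1/4 allotted to Kenji's branch passes to Kenji's issue by representation.
The 1/4 is divided into 2 equal shares of 1/8 among Akira, Midori.
Akira is living and takes 1/8.
Midori is living and takes 1/8.
Mariko predeceased; the 1/4 allotted to Mariko's branch passes to Mariko's issue by representation.
The 1/4 is divided into 3 equal shares of 1/12 among Sachiko, Reiko, Yoshiko.
Sachiko is living and takes 1/12.
Reiko is living and takes 1/12.
Yoshiko is living and takes 1/12.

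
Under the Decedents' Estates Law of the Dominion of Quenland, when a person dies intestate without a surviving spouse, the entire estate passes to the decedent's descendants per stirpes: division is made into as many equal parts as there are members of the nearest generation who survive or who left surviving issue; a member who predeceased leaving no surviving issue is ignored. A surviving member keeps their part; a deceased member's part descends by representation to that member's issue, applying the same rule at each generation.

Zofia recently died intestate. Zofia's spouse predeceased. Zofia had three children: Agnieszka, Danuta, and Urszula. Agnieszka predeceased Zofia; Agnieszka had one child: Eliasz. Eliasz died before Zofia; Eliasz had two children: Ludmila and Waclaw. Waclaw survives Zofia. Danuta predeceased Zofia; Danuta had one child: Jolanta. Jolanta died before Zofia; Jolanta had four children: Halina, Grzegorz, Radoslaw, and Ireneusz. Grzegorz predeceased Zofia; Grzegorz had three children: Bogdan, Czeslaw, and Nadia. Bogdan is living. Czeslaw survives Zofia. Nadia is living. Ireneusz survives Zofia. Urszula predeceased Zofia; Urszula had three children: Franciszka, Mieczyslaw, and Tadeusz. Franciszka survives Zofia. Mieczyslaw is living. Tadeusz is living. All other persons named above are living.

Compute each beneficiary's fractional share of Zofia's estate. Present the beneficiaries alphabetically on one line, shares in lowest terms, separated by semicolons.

There is no surviving spouse, so the entire estate passes to Zofia's descendants per stirpes.
The estate is divided into 3 equal shares of 1/3 among Agnieszka, Danuta, Urszula.
Agnieszka predeceased; the 1/3 allotted to Agnieszka's branch passes to Agnieszka's issue by representation.
Eliasz's line is the sole branch at this level, so the full 1/3 passes to Eliasz's issue by representation.
The 1/3 is divided into 2 equal shares of 1/6 among Ludmila, Waclaw.
Ludmila is living and takes 1/6.
Waclaw is living and takes 1/6.
Danuta predeceased; the 1/3 allotted to Danuta's branch passes to Danuta's issue by representation.
Jolanta's line is the sole branch at this level, so the full 1/3 passes to Jolanta's issue by representation.
The 1/3 is divided into 4 equal shares of 1/12 among Halina, Grzegorz, Radoslaw, Ireneusz.
Halina is living and takes 1/12.
Grzegorz predeceased; the 1/12 allotted to Grzegorz's branch passes to Grzegorz's issue by representation.
The 1/12 is divided into 3 equal shares of 1/36 among Bogdan, Czeslaw, Nadia.
Bogdan is living and takes 1/36.
Czeslaw is living and takes 1/36.
Nadia is living and takes 1/36.
Radoslaw is living and takes 1/12.
Ireneusz is living and takes 1/12.
Urszula predeceased; the 1/3 allotted to Urszula's branch passes to Urszula's issue by representation.
The 1/3 is divided into 3 equal shares of 1/9 among Franciszka, Mieczyslaw, Tadeusz.
Franciszka is living and takes 1/9.
Mieczyslaw is living and takes 1/9.
Tadeusz is living and takes 1/9.

Bogdan 1/36; Czeslaw 1/36; Franciszka 1/9; Halina 1/12; Ireneusz 1/12; Ludmila 1/6; Mieczyslaw 1/9; Nadia 1/36; Radoslaw 1/12; Tadeusz 1/9; Waclaw 1/6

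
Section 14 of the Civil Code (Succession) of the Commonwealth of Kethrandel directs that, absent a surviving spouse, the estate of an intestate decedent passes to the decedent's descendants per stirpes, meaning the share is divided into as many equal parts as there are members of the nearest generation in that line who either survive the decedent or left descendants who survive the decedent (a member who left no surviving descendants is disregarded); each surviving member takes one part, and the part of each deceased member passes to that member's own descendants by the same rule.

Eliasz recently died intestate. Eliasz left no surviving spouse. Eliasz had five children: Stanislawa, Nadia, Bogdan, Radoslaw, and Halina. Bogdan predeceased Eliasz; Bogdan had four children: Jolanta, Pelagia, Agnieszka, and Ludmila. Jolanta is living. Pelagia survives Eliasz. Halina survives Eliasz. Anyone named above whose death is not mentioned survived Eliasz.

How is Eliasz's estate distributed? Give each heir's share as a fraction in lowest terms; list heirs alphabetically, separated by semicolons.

There is no surviving spouse, so the entire estate passes to Eliasz's descendants per stirpes.
The estate is divided into 5 equal shares of 1/5 among Stanislawa, Nadia, Bogdan, Radoslaw, Halina.
Stanislawa is living and takes 1/5.
Nadia is living and takes 1/5.
Bogdan predeceased; the 1/5 allotted to Bogdan's branch passes to Bogdan's issue by representation.
The 1/5 is divided into 4 equal shares of 1/20 among Jolanta, Pelagia, Agnieszka, Ludmila.
Jolanta is living and takes 1/20.
Pelagia is living and takes 1/20.
Agnieszka is living and takes 1/20.
Ludmila is living and takes 1/20.
Radoslaw is living and takes 1/5.
Halina is living and takes 1/5.

Agnieszka 1/20; Halina 1/5; Jolanta 1/20; Ludmila 1/20; Nadia 1/5; Pelagia 1/20; Radoslaw 1/5; Stanislawa 1/5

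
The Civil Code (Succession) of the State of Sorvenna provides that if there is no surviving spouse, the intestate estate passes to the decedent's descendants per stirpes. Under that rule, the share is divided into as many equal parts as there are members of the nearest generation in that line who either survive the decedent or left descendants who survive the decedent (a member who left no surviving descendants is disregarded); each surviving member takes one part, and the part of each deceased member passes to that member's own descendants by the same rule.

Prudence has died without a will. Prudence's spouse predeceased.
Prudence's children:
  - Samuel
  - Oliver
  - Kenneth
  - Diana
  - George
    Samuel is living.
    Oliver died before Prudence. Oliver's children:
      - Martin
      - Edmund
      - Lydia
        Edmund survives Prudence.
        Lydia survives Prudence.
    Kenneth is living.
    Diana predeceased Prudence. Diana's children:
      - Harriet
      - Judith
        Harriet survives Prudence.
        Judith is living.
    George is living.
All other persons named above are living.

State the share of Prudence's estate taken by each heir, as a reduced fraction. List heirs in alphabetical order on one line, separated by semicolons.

There is no surviving spouse, so the entire estate passes to Prudence's descendants per stirpes.
The estate is divided into 5 equal shares of 1/5 among Samuel, Oliver, Kenneth, Diana, George.
Samuel is living and takes 1/5.
Oliver predeceased; the 1/5 allotted to Oliver's branch passes to Oliver's issue by representation.
The 1/5 is divided into 3 equal shares of 1/15 among Martin, Edmund, Lydia.
Martin is living and takes 1/15.
Edmund is living and takes 1/15.
Lydia is living and takes 1/15.
Kenneth is living and takes 1/5.
Diana predeceased; the 1/5 allotted to Diana's branch passes to Diana's issue by representation.
The 1/5 is divided into 2 equal shares of 1/10 among Harriet, Judith.
Harriet is living and takes 1/10.
Judith is living and takes 1/10.
George is living and takes 1/5.

Edmund 1/15; George 1/5; Harriet 1/10; Judith 1/10; Kenneth 1/5; Lydia 1/15; Martin 1/15; Samuel 1/5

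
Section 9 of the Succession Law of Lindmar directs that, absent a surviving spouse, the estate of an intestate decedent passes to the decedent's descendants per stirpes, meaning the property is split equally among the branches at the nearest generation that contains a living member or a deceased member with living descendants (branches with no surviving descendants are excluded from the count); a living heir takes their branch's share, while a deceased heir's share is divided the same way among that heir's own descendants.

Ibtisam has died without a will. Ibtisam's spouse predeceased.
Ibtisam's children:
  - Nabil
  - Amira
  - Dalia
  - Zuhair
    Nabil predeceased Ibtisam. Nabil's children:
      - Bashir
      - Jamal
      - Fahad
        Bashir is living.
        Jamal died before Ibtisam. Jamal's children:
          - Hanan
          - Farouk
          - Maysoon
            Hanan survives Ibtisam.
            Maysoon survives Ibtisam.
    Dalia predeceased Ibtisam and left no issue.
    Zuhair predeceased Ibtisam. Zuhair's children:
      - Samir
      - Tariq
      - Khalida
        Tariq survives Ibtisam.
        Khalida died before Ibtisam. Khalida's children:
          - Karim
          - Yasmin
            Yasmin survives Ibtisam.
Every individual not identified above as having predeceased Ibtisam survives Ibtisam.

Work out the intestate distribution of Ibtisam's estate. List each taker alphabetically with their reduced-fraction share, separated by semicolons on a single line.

There is no surviving spouse, so the entire estate passes to Ibtisam's descendants per stirpes.
Dalia left no surviving issue, so that branch lapses and is disregarded.
The estate is divided into 3 equal shares of 1/3 among Nabil, Amira, Zuhair.
Nabil predeceased; the 1/3 allotted to Nabil's branch passes to Nabil's issue by representation.
The 1/3 is divided into 3 equal shares of 1/9 among Bashir, Jamal, Fahad.
Bashir is living and takes 1/9.
Jamal predeceased; the 1/9 allotted to Jamal's branch passes to Jamal's issue by representation.
The 1/9 is divided into 3 equal shares of 1/27 among Hanan, Farouk, Maysoon.
Hanan is living and takes 1/27.
Farouk is living and takes 1/27.
Maysoon is living and takes 1/27.
Fahad is living and takes 1/9.
Amira is living and takes 1/3.
Zuhair predeceased; the 1/3 allotted to Zuhair's branch passes to Zuhair's issue by representation.
The 1/3 is divided into 3 equal shares of 1/9 among Samir, Tariq, Khalida.
Samir is living and takes 1/9.
Tariq is living and takes 1/9.
Khalida predeceased; the 1/9 allotted to Khalida's branch passes to Khalida's issue by representation.
The 1/9 is divided into 2 equal shares of 1/18 among Karim, Yasmin.
Karim is living and takes 1/18.
Yasmin is living and takes 1/18.

Amira 1/3; Bashir 1/9; Fahad 1/9; Farouk 1/27; Hanan 1/27; Karim 1/18; Maysoon 1/27; Samir 1/9; Tariq 1/9; Yasmin 1/18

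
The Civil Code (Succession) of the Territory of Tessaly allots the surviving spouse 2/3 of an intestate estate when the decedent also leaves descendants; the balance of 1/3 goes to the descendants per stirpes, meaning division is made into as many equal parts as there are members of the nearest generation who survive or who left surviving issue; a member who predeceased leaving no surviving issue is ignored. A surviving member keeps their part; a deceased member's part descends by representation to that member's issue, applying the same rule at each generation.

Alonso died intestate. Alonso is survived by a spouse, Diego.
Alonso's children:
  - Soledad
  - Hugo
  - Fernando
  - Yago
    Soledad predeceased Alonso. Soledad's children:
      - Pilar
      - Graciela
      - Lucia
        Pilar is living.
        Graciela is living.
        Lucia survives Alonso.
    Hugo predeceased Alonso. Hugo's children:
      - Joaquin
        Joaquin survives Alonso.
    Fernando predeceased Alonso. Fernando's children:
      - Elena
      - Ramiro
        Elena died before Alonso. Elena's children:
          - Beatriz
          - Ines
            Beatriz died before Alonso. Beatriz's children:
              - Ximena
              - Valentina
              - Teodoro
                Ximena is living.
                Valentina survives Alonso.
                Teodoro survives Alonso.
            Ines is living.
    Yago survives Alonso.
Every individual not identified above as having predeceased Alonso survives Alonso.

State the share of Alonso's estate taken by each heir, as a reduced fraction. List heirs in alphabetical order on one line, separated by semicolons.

Diego, as surviving spouse, takes 2/3.
The remaining 1/3 passes to Alonso's descendants per stirpes.
The 1/3 is divided into 4 equal shares of 1/12 among Soledad, Hugo, Fernando, Yago.
Soledad predeceased; the 1/12 allotted to Soledad's branch passes to Soledad's issue by representation.
The 1/12 is divided into 3 equal shares of 1/36 among Pilar, Graciela, Lucia.
Pilar is living and takes 1/36.
Graciela is living and takes 1/36.
Lucia is living and takes 1/36.
Hugo predeceased; the 1/12 allotted to Hugo's branch passes to Hugo's issue by representation.
Joaquin is the sole taker at this level and receives the full 1/12.
Fernando predeceased; the 1/12 allotted to Fernando's branch passes to Fernando's issue by representation.
The 1/12 is divided into 2 equal shares of 1/24 among Elena, Ramiro.
Elena predeceased; the 1/24 allotted to Elena's branch passes to Elena's issue by representation.
The 1/24 is divided into 2 equal shares of 1/48 among Beatriz, Ines.
Beatriz predeceased; the 1/48 allotted to Beatriz's branch passes to Beatriz's issue by representation.
The 1/48 is divided into 3 equal shares of 1/144 among Ximena, Valentina, Teodoro.
Ximena is living and takes 1/144.
Valentina is living and takes 1/144.
Teodoro is living and takes 1/144.
Ines is living and takes 1/48.
Ramiro is living and takes 1/24.
Yago is living and takes 1/12.

Diego 2/3; Graciela 1/36; Ines 1/48; Joaquin 1/12; Lucia 1/36; Pilar 1/36; Ramiro 1/24; Teodoro 1/144; Valentina 1/144; Ximena 1/144; Yago 1/12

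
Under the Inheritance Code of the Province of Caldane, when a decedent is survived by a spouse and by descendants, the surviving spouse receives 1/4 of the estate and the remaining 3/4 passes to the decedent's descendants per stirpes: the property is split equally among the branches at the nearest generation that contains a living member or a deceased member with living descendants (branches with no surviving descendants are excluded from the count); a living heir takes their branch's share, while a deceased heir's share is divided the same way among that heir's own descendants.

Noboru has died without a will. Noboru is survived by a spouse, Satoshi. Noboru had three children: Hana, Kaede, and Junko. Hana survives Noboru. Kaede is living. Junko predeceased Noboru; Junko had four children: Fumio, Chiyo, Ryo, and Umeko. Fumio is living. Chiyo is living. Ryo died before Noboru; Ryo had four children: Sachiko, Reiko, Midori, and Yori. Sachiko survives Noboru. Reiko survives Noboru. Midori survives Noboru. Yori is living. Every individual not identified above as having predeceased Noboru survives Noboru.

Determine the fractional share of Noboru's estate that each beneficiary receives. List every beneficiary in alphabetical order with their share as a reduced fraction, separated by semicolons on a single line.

Chiyo 1/16; Fumio 1/16; Hana 1/4; Kaede 1/4; Midori 1/64; Reiko 1/64; Sachiko 1/64; Satoshi 1/4; Umeko 1/16; Yori 1/64

Satoshi, as surviving spouse, takes 1/4.
The remaining 3/4 passes to Noboru's descendants per stirpes.
The 3/4 is divided into 3 equal shares of 1/4 among Hana, Kaede, Junko.
Hana is living and takes 1/4.
Kaede is living and takes 1/4.
Junko predeceased; the 1/4 allotted to Junko's branch passes to Junko's issue by representation.
The 1/4 is divided into 4 equal shares of 1/16 among Fumio, Chiyo, Ryo, Umeko.
Fumio is living and takes 1/16.
Chiyo is living and takes 1/16.
Ryo predeceased; the 1/16 allotted to Ryo's branch passes to Ryo's issue by representation.
The 1/16 is divided into 4 equal shares of 1/64 among Sachiko, Reiko, Midori, Yori.
Sachiko is living and takes 1/64.
Reiko is living and takes 1/64.
Midori is living and takes 1/64.
Yori is living and takes 1/64.
Umeko is living and takes 1/16.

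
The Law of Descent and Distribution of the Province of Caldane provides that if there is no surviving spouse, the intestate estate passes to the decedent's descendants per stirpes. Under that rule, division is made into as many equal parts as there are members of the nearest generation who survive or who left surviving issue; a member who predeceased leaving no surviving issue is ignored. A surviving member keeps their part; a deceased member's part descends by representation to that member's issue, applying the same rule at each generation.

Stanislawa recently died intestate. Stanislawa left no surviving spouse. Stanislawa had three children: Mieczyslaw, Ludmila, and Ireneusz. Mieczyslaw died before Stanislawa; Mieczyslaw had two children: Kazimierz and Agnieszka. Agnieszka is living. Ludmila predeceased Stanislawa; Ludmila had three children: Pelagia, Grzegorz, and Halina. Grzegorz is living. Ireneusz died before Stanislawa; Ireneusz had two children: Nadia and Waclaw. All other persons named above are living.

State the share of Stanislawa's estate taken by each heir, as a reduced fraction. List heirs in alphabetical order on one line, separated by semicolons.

There is no surviving spouse, so the entire estate passes to Stanislawa's descendants per stirpes.
The estate is divided into 3 equal shares of 1/3 among Mieczyslaw, Ludmila, Ireneusz.
Mieczyslaw predeceased; the 1/3 allotted to Mieczyslaw's branch passes to Mieczyslaw's issue by representation.
The 1/3 is divided into 2 equal shares of 1/6 among Kazimierz, Agnieszka.
Kazimierz is living and takes 1/6.
Agnieszka is living and takes 1/6.
Ludmila predeceased; the 1/3 allotted to Ludmila's branch passes to Ludmila's issue by representation.
The 1/3 is divided into 3 equal shares of 1/9 among Pelagia, Grzegorz, Halina.
Pelagia is living and takes 1/9.
Grzegorz is living and takes 1/9.
Halina is living and takes 1/9.
Ireneusz predeceased; the 1/3 allotted to Ireneusz's branch passes to Ireneusz's issue by representation.
The 1/3 is divided into 2 equal shares of 1/6 among Nadia, Waclaw.
Nadia is living and takes 1/6.
Waclaw is living and takes 1/6.

Agnieszka 1/6; Grzegorz 1/9; Halina 1/9; Kazimierz 1/6; Nadia 1/6; Pelagia 1/9; Waclaw 1/6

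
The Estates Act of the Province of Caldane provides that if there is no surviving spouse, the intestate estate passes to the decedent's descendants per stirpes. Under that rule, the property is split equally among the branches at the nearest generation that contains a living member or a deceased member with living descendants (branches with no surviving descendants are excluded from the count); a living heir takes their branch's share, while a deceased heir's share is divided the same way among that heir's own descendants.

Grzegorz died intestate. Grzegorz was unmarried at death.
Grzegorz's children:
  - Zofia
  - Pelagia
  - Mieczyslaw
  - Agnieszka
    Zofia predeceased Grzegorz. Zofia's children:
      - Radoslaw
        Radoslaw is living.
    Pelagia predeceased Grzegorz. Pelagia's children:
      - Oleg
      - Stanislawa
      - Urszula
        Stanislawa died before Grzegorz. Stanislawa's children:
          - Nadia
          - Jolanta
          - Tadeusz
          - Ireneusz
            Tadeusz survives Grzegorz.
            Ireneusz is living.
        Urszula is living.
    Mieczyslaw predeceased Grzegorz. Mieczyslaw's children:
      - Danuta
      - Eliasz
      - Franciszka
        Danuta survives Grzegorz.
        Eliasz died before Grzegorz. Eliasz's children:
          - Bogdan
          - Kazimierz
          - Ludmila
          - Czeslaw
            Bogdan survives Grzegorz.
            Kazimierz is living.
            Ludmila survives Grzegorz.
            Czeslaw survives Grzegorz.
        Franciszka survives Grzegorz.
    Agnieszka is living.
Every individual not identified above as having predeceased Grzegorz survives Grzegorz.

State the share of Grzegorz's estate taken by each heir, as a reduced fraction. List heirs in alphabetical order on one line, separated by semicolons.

There is no surviving spouse, so the entire estate passes to Grzegorz's descendants per stirpes.
The estate is divided into 4 equal shares of 1/4 among Zofia, Pelagia, Mieczyslaw, Agnieszka.
Zofia predeceased; the 1/4 allotted to Zofia's branch passes to Zofia's issue by representation.
Radoslaw is the sole taker at this level and receives the full 1/4.
Pelagia predeceased; the 1/4 allotted to Pelagia's branch passes to Pelagia's issue by representation.
The 1/4 is divided into 3 equal shares of 1/12 among Oleg, Stanislawa, Urszula.
Oleg is living and takes 1/12.
Stanislawa predeceased; the 1/12 allotted to Stanislawa's branch passes to Stanislawa's issue by representation.
The 1/12 is divided into 4 equal shares of 1/48 among Nadia, Jolanta, Tadeusz, Ireneusz.
Nadia is living and takes 1/48.
Jolanta is living and takes 1/48.
Tadeusz is living and takes 1/48.
Ireneusz is living and takes 1/48.
Urszula is living and takes 1/12.
Mieczyslaw predeceased; the 1/4 allotted to Mieczyslaw's branch passes to Mieczyslaw's issue by representation.
The 1/4 is divided into 3 equal shares of 1/12 among Danuta, Eliasz, Franciszka.
Danuta is living and takes 1/12.
Eliasz predeceased; the 1/12 allotted to Eliasz's branch passes to Eliasz's issue by representation.
The 1/12 is divided into 4 equal shares of 1/48 among Bogdan, Kazimierz, Ludmila, Czeslaw.
Bogdan is living and takes 1/48.
Kazimierz is living and takes 1/48.
Ludmila is living and takes 1/48.
Czeslaw is living and takes 1/48.
Franciszka is living and takes 1/12.
Agnieszka is living and takes 1/4.

Agnieszka 1/4; Bogdan 1/48; Czeslaw 1/48; Danuta 1/12; Franciszka 1/12; Ireneusz 1/48; Jolanta 1/48; Kazimierz 1/48; Ludmila 1/48; Nadia 1/48; Oleg 1/12; Radoslaw 1/4; Tadeusz 1/48; Urszula 1/12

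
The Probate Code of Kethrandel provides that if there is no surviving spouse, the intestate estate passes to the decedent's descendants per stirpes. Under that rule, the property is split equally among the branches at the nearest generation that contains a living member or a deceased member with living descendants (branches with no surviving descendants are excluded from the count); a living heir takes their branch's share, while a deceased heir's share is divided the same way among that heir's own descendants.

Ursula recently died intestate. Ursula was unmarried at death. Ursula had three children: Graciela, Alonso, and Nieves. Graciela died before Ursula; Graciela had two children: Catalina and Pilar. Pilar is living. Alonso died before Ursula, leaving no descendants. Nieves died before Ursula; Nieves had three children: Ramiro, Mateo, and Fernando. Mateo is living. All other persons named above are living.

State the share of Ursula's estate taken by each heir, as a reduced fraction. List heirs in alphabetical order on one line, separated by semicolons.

There is no surviving spouse, so the entire estate passes to Ursula's descendants per stirpes.
Alonso left no surviving issue, so that branch lapses and is disregarded.
The estate is divided into 2 equal shares of 1/2 among Graciela, Nieves.
Graciela predeceased; the 1/2 allotted to Graciela's branch passes to Graciela's issue by representation.
The 1/2 is divided into 2 equal shares of 1/4 among Catalina, Pilar.
Catalina is living and takes 1/4.
Pilar is living and takes 1/4.
Nieves predeceased; the 1/2 allotted to Nieves's branch passes to Nieves's issue by representation.
The 1/2 is divided into 3 equal shares of 1/6 among Ramiro, Mateo, Fernando.
Ramiro is living and takes 1/6.
Mateo is living and takes 1/6.
Fernando is living and takes 1/6.

Catalina 1/4; Fernando 1/6; Mateo 1/6; Pilar 1/4; Ramiro 1/6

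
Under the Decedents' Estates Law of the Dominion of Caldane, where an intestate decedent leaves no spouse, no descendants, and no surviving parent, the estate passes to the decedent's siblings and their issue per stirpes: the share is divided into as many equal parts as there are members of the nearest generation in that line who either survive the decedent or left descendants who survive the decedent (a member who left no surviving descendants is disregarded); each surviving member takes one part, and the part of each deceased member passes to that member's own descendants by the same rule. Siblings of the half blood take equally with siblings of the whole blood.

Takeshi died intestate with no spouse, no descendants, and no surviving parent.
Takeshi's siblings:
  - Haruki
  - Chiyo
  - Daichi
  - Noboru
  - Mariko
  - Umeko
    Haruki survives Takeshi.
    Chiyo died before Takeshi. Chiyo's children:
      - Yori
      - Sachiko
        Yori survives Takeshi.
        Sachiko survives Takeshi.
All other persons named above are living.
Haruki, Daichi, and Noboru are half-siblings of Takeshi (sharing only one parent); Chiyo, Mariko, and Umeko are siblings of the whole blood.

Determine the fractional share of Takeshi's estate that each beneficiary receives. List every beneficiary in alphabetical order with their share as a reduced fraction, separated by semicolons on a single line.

Daichi 1/6; Haruki 1/6; Mariko 1/6; Noboru 1/6; Sachiko 1/12; Umeko 1/6; Yori 1/12

No spouse, descendants, or parent survives, so the estate passes to Takeshi's siblings per stirpes.
Half-blood and whole-blood siblings take equally under the stated rule.
The estate is divided into 6 equal shares of 1/6 among Haruki, Chiyo, Daichi, Noboru, Mariko, Umeko.
Haruki is living and takes 1/6.
Chiyo predeceased; the 1/6 allotted to Chiyo's branch passes to Chiyo's issue by representation.
The 1/6 is divided into 2 equal shares of 1/12 among Yori, Sachiko.
Yori is living and takes 1/12.
Sachiko is living and takes 1/12.
Daichi is living and takes 1/6.
Noboru is living and takes 1/6.
Mariko is living and takes 1/6.
Umeko is living and takes 1/6.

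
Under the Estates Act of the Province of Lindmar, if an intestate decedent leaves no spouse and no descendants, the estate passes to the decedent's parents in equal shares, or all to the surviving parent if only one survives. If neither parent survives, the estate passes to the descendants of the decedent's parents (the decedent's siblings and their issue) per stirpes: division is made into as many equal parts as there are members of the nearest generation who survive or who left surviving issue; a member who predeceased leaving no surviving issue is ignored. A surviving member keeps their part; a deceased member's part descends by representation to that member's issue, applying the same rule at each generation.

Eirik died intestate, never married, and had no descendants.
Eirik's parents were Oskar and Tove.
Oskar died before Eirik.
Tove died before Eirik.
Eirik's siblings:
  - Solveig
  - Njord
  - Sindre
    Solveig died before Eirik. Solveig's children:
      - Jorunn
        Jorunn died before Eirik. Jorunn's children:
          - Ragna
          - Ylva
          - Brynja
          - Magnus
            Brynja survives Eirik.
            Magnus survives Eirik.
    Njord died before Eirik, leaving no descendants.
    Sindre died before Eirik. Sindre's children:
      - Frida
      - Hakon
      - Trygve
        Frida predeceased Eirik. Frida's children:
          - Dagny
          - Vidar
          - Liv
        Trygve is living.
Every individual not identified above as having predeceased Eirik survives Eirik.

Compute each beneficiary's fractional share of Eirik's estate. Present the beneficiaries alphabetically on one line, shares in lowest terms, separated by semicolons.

Brynja 1/8; Dagny 1/18; Hakon 1/6; Liv 1/18; Magnus 1/8; Ragna 1/8; Trygve 1/6; Vidar 1/18; Ylva 1/8

Neither parent survives and there are no descendants, so the estate passes to Eirik's siblings and their issue per stirpes.
Njord left no surviving issue, so that branch lapses and is disregarded.
The estate is divided into 2 equal shares of 1/2 among Solveig, Sindre.
Solveig predeceased; the 1/2 allotted to Solveig's branch passes to Solveig's issue by representation.
Jorunn's line is the sole branch at this level, so the full 1/2 passes to Jorunn's issue by representation.
The 1/2 is divided into 4 equal shares of 1/8 among Ragna, Ylva, Brynja, Magnus.
Ragna is living and takes 1/8.
Ylva is living and takes 1/8.
Brynja is living and takes 1/8.
Magnus is living and takes 1/8.
Sindre predeceased; the 1/2 allotted to Sindre's branch passes to Sindre's issue by representation.
The 1/2 is divided into 3 equal shares of 1/6 among Frida, Hakon, Trygve.
Frida predeceased; the 1/6 allotted to Frida's branch passes to Frida's issue by representation.
The 1/6 is divided into 3 equal shares of 1/18 among Dagny, Vidar, Liv.
Dagny is living and takes 1/18.
Vidar is living and takes 1/18.
Liv is living and takes 1/18.
Hakon is living and takes 1/6.
Trygve is living and takes 1/6.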